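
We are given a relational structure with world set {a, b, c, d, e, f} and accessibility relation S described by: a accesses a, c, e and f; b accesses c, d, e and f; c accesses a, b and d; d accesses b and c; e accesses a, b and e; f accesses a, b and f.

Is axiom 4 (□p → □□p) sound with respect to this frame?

The schema 4 characterises exactly the transitive frames.
Transitive: no — a S c and c S b, but not a S b.

No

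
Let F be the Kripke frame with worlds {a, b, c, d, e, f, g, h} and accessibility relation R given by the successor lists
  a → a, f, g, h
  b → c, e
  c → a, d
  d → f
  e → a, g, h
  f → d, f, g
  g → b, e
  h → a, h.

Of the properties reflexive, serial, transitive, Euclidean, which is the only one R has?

serial

Reflexive: no — b is not related to itself.
Serial: yes — every world has a successor (e.g. a R a).
Transitive: no — a R f and f R d, but not a R d.
Euclidean: no — a R f and a R h, but not f R h.
Only serial holds.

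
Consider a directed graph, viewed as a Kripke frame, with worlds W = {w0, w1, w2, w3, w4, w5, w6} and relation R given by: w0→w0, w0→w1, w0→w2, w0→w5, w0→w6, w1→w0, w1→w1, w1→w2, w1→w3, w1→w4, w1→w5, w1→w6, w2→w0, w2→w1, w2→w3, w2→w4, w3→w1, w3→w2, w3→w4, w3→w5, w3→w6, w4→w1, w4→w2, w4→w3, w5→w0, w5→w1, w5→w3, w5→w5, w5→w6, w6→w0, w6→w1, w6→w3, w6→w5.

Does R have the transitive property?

No

Transitive: no — w0 R w1 and w1 R w3, but not w0 R w3.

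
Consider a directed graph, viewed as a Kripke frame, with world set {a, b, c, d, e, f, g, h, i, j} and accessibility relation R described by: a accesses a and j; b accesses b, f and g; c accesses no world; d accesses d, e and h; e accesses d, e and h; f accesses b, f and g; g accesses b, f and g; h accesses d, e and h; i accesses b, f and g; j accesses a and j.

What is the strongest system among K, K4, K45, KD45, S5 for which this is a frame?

K45

Transitive (axiom 4): yes — every two-step R-path is closed by a direct edge.
Euclidean (axiom 5): yes — any two successors of a common world are R-related.
Serial (axiom D): no — c has no R-successor.
Reflexive (axiom T): no — c is not related to itself.
So F validates K, K4, K45; KD45 would additionally require R to be serial. The strongest is K45.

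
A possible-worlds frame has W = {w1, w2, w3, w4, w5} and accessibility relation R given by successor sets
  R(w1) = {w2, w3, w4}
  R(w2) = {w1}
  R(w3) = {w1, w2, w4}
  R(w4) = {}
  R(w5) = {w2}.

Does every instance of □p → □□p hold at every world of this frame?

By correspondence theory, 4 is valid on a frame iff R is transitive.
Transitive: no — w2 R w1 and w1 R w3, but not w2 R w3.

No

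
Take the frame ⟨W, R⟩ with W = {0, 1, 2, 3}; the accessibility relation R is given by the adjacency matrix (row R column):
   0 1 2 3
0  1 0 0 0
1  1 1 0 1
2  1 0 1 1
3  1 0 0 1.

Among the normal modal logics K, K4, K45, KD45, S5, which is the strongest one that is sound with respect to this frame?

Transitive (axiom 4): yes — every two-step R-path is closed by a direct edge.
Euclidean (axiom 5): no — 1 R 0 and 1 R 3, but not 0 R 3.
Serial (axiom D): yes — every world has a successor (e.g. 0 R 0).
Reflexive (axiom T): yes — every world is R-related to itself.
So F validates K, K4; K45 would additionally require R to be Euclidean. The strongest is K4.

K4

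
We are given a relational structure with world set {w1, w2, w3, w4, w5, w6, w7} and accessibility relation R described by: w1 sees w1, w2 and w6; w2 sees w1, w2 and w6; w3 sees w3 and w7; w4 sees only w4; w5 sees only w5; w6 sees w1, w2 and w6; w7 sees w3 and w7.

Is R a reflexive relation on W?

Reflexive: yes — every world is R-related to itself.

Yes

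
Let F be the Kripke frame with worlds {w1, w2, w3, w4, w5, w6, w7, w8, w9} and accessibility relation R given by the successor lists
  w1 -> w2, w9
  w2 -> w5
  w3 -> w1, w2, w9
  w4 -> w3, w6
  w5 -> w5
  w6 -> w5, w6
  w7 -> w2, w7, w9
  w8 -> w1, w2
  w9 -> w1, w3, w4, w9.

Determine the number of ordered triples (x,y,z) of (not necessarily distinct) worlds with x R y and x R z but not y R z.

Enumerating: (w1,w2,w2), (w1,w2,w9), (w1,w9,w2), (w3,w1,w1), (w3,w2,w1), (w3,w2,w2), (w3,w2,w9), (w3,w9,w2), (w4,w3,w3), (w4,w3,w6), (w4,w6,w3), (w6,w5,w6), … and 16 more.
Total: 28.

28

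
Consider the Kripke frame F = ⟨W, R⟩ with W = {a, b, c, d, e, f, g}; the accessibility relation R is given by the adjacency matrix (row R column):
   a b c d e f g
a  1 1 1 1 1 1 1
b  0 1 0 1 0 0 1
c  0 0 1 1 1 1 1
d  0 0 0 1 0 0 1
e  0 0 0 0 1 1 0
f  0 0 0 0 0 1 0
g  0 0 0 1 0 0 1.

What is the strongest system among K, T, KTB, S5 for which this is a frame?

T

Reflexive (axiom T): yes — every world is R-related to itself.
Symmetric (axiom B): no — a R b but not b R a.
Euclidean (axiom 5): no — a R b and a R c, but not b R c.
So F validates K, T; KTB would additionally require R to be symmetric. The strongest is T.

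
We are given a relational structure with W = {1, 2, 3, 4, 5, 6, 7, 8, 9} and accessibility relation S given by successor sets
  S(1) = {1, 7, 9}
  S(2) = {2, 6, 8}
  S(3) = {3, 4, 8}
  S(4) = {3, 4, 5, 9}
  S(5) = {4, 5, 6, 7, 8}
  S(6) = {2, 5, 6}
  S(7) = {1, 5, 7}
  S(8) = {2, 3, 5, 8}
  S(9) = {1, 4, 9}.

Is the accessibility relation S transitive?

Transitive: no — 1 S 7 and 7 S 5, but not 1 S 5.

No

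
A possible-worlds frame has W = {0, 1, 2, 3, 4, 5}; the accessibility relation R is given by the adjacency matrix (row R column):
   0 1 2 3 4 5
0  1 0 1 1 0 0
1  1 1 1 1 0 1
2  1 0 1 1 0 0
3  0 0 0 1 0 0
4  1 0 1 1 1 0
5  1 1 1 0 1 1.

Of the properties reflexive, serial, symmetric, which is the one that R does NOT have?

Reflexive: yes — every world is R-related to itself.
Serial: yes — every world has a successor (e.g. 0 R 0).
Symmetric: no — 0 R 3 but not 3 R 0.
Only symmetric fails.

symmetric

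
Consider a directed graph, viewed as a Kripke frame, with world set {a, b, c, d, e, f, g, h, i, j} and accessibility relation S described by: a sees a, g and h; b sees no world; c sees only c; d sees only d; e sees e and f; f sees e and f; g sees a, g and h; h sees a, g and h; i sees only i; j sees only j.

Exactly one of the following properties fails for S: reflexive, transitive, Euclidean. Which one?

Reflexive: no — b is not related to itself.
Transitive: yes — every two-step S-path is closed by a direct edge.
Euclidean: yes — any two successors of a common world are S-related.
Only reflexive fails.

reflexive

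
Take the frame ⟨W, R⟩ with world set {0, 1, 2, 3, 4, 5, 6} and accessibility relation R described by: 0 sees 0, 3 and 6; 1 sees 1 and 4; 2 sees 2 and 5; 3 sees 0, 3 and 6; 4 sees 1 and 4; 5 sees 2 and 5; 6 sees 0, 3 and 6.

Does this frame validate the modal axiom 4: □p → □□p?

By correspondence theory, 4 is valid on a frame iff R is transitive.
Transitive: yes — every two-step R-path is closed by a direct edge.

Yes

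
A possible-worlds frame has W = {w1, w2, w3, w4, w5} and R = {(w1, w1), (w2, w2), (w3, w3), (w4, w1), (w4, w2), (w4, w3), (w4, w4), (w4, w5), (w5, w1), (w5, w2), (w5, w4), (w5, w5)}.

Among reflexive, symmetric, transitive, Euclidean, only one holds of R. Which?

Reflexive: yes — every world is R-related to itself.
Symmetric: no — w4 R w1 but not w1 R w4.
Transitive: no — w5 R w4 and w4 R w3, but not w5 R w3.
Euclidean: no — w4 R w1 and w4 R w2, but not w1 R w2.
Only reflexive holds.

reflexive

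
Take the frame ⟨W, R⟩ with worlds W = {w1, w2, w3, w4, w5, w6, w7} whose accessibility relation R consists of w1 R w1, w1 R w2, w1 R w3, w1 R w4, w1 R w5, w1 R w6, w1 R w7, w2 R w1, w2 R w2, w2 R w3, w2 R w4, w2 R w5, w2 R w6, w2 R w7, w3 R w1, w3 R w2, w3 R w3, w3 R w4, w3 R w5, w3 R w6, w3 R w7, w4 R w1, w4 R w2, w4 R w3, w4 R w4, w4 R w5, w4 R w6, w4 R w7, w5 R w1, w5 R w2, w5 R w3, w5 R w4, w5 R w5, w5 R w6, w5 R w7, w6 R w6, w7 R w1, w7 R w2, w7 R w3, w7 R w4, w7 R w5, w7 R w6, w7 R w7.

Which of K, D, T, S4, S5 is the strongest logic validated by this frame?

Serial (axiom D): yes — every world has a successor (e.g. w1 R w1).
Reflexive (axiom T): yes — every world is R-related to itself.
Transitive (axiom 4): yes — every two-step R-path is closed by a direct edge.
Euclidean (axiom 5): no — w1 R w6 and w1 R w2, but not w6 R w2.
So F validates K, D, T, S4; S5 would additionally require R to be Euclidean. The strongest is S4.

S4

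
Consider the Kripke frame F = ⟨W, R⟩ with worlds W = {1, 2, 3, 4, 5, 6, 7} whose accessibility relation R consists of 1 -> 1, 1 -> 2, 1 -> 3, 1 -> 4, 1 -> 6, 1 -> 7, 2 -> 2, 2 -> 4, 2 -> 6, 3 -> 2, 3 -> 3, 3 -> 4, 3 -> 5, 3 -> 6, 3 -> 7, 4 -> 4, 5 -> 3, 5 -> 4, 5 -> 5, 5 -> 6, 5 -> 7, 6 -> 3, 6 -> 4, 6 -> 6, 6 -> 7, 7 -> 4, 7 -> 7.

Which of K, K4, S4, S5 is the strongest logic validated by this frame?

K

Transitive (axiom 4): no — 1 R 3 and 3 R 5, but not 1 R 5.
Reflexive (axiom T): yes — every world is R-related to itself.
Euclidean (axiom 5): no — 1 R 2 and 1 R 3, but not 2 R 3.
So F validates K; K4 would additionally require R to be transitive. The strongest is K.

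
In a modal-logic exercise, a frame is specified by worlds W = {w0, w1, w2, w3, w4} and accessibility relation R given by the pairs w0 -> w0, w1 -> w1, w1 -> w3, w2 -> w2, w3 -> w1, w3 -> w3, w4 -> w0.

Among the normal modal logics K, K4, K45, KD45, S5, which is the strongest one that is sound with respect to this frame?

Transitive (axiom 4): yes — every two-step R-path is closed by a direct edge.
Euclidean (axiom 5): yes — any two successors of a common world are R-related.
Serial (axiom D): yes — every world has a successor (e.g. w0 R w0).
Reflexive (axiom T): no — w4 is not related to itself.
So F validates K, K4, K45, KD45; S5 would additionally require R to be reflexive. The strongest is KD45.

KD45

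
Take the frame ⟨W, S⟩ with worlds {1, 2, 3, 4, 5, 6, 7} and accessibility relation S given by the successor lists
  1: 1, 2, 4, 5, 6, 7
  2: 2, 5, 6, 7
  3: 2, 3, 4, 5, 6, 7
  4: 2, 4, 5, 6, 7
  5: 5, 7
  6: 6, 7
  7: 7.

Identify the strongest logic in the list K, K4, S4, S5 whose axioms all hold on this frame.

Transitive (axiom 4): yes — every two-step S-path is closed by a direct edge.
Reflexive (axiom T): yes — every world is S-related to itself.
Euclidean (axiom 5): no — 1 S 2 and 1 S 4, but not 2 S 4.
So F validates K, K4, S4; S5 would additionally require S to be Euclidean. The strongest is S4.

S4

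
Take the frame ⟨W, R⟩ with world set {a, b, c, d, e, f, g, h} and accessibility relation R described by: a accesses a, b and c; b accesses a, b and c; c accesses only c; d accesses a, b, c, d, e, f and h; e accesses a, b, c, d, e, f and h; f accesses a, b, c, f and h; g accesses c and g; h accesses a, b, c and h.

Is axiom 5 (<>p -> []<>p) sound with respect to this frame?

No

By correspondence theory, 5 is valid on a frame iff R is Euclidean.
Euclidean: no — a R c and a R b, but not c R b.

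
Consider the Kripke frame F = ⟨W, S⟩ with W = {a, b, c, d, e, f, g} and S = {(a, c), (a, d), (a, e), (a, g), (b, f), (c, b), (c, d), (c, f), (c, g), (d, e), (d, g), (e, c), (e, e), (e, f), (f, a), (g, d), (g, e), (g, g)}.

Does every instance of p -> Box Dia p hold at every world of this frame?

No

The schema B characterises exactly the symmetric frames.
Symmetric: no — a S c but not c S a.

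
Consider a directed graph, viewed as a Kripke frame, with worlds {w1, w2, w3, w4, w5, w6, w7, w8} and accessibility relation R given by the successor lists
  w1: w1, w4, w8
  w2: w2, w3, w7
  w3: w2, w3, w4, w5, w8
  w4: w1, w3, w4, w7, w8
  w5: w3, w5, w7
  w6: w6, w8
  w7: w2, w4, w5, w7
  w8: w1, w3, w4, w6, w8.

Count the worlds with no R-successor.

R is serial; there are no such worlds.

0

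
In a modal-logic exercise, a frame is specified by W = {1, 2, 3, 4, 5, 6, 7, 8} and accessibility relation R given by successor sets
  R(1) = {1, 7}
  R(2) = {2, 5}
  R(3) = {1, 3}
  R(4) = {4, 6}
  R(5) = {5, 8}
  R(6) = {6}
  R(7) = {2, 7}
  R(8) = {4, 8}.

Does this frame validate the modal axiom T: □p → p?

Yes

The schema T characterises exactly the reflexive frames.
Reflexive: yes — every world is R-related to itself.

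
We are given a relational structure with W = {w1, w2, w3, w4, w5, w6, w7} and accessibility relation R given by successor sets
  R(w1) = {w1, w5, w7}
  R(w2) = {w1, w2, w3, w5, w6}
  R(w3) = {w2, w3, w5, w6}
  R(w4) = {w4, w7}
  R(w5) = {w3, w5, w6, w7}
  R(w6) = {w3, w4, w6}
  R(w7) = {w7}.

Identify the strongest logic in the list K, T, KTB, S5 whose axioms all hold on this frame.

T

Reflexive (axiom T): yes — every world is R-related to itself.
Symmetric (axiom B): no — w1 R w5 but not w5 R w1.
Euclidean (axiom 5): no — w1 R w7 and w1 R w5, but not w7 R w5.
So F validates K, T; KTB would additionally require R to be symmetric. The strongest is T.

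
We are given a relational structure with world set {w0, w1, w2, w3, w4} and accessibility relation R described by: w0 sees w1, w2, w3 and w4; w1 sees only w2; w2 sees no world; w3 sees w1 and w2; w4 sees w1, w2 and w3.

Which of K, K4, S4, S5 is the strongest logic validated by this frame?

Transitive (axiom 4): yes — every two-step R-path is closed by a direct edge.
Reflexive (axiom T): no — w0 is not related to itself.
Euclidean (axiom 5): no — w0 R w1 and w0 R w3, but not w1 R w3.
So F validates K, K4; S4 would additionally require R to be reflexive. The strongest is K4.

K4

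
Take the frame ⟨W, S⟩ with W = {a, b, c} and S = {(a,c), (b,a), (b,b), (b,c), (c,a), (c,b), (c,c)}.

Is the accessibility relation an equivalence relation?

Reflexive: no — a is not related to itself.
Symmetric: no — b S a but not a S b.
Transitive: no — a S c and c S b, but not a S b.
So S is not an equivalence relation.

No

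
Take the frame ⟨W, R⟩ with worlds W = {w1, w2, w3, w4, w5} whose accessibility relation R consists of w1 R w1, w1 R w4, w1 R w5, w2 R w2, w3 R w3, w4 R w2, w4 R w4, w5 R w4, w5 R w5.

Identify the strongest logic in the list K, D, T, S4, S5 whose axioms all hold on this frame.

Serial (axiom D): yes — every world has a successor (e.g. w1 R w1).
Reflexive (axiom T): yes — every world is R-related to itself.
Transitive (axiom 4): no — w1 R w4 and w4 R w2, but not w1 R w2.
Euclidean (axiom 5): no — w1 R w4 and w1 R w5, but not w4 R w5.
So F validates K, D, T; S4 would additionally require R to be transitive. The strongest is T.

T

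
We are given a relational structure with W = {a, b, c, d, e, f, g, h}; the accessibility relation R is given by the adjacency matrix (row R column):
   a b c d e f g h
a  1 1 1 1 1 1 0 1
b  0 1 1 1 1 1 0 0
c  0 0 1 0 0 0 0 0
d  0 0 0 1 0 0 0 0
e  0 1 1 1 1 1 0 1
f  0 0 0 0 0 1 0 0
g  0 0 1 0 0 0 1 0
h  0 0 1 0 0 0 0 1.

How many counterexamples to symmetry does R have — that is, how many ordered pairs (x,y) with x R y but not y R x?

Enumerating: (a,b), (a,c), (a,d), (a,e), (a,f), (a,h), (b,c), (b,d), (b,f), (e,c), (e,d), (e,f), (e,h), (g,c), (h,c).

15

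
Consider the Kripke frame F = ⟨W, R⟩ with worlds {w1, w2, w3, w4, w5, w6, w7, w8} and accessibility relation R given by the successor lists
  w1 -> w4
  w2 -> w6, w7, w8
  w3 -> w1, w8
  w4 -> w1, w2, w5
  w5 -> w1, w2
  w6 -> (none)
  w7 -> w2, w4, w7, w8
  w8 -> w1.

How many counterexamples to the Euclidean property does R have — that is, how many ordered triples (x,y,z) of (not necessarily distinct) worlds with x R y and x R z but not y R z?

32

Enumerating: (w1,w4,w4), (w2,w6,w6), (w2,w6,w7), (w2,w6,w8), (w2,w7,w6), (w2,w8,w6), (w2,w8,w7), (w2,w8,w8), (w3,w1,w1), (w3,w1,w8), (w3,w8,w8), (w4,w1,w1), … and 20 more.
Total: 32.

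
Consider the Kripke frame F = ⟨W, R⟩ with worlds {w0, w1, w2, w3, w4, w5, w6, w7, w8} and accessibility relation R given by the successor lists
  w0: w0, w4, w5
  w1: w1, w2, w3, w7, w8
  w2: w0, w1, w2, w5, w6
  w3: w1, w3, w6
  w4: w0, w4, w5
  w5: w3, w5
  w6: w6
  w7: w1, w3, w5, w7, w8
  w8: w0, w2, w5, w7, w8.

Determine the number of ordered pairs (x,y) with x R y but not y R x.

13

Enumerating: (w0,w5), (w1,w8), (w2,w0), (w2,w5), (w2,w6), (w3,w6), (w4,w5), (w5,w3), (w7,w3), (w7,w5), (w8,w0), (w8,w2), (w8,w5).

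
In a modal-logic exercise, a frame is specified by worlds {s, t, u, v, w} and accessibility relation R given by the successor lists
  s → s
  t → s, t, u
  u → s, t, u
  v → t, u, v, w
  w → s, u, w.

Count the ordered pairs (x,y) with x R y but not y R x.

Enumerating: (t,s), (u,s), (v,t), (v,u), (v,w), (w,s), (w,u).

7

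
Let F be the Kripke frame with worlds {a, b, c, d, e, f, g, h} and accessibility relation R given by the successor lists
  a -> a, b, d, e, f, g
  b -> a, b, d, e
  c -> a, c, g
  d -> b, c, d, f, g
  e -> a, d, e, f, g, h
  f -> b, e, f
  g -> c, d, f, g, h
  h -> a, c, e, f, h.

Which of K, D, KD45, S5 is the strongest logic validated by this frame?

D

Serial (axiom D): yes — every world has a successor (e.g. a R a).
Euclidean (axiom 5): no — a R b and a R f, but not b R f.
Transitive (axiom 4): no — a R d and d R c, but not a R c.
Reflexive (axiom T): yes — every world is R-related to itself.
So F validates K, D; KD45 would additionally require R to be Euclidean and transitive. The strongest is D.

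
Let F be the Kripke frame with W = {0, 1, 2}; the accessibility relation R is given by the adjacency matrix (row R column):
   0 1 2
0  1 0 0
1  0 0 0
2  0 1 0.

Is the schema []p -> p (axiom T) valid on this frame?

No

By correspondence theory, T is valid on a frame iff R is reflexive.
Reflexive: no — 1 is not related to itself.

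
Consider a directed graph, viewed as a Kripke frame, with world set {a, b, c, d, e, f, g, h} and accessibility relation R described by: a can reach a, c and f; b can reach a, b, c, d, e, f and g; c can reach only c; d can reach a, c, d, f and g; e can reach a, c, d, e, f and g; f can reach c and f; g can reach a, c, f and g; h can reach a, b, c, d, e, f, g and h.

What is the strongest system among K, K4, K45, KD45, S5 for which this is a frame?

K4

Transitive (axiom 4): yes — every two-step R-path is closed by a direct edge.
Euclidean (axiom 5): no — a R c and a R f, but not c R f.
Serial (axiom D): yes — every world has a successor (e.g. a R a).
Reflexive (axiom T): yes — every world is R-related to itself.
So F validates K, K4; K45 would additionally require R to be Euclidean. The strongest is K4.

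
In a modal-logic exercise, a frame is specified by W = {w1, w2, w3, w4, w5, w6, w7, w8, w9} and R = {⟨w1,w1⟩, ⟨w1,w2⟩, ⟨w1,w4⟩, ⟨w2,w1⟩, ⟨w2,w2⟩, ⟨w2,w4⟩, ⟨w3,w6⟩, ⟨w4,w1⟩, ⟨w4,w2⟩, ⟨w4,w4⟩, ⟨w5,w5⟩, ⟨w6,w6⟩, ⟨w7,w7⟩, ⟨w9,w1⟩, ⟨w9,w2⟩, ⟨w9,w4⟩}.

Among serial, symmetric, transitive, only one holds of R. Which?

Serial: no — w8 has no R-successor.
Symmetric: no — w3 R w6 but not w6 R w3.
Transitive: yes — every two-step R-path is closed by a direct edge.
Only transitive holds.

transitive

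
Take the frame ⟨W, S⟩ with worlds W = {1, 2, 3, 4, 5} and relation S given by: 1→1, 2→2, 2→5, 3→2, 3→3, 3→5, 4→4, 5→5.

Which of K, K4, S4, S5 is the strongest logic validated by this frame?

S4

Transitive (axiom 4): yes — every two-step S-path is closed by a direct edge.
Reflexive (axiom T): yes — every world is S-related to itself.
Euclidean (axiom 5): no — 3 S 5 and 3 S 2, but not 5 S 2.
So F validates K, K4, S4; S5 would additionally require S to be Euclidean. The strongest is S4.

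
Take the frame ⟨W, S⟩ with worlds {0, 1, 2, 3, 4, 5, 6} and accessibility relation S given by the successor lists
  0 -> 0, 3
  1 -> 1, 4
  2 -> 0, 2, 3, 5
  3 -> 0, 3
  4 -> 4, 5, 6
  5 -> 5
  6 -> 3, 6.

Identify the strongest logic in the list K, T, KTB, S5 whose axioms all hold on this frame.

Reflexive (axiom T): yes — every world is S-related to itself.
Symmetric (axiom B): no — 1 S 4 but not 4 S 1.
Euclidean (axiom 5): no — 2 S 0 and 2 S 5, but not 0 S 5.
So F validates K, T; KTB would additionally require S to be symmetric. The strongest is T.

T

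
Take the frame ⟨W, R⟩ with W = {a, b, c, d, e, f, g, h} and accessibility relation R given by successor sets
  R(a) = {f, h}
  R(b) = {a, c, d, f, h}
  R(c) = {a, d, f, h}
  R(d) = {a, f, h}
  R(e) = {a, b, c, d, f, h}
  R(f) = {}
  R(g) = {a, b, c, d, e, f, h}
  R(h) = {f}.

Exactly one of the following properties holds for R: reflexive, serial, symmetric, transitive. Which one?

transitive

Reflexive: no — a is not related to itself.
Serial: no — f has no R-successor.
Symmetric: no — a R f but not f R a.
Transitive: yes — every two-step R-path is closed by a direct edge.
Only transitive holds.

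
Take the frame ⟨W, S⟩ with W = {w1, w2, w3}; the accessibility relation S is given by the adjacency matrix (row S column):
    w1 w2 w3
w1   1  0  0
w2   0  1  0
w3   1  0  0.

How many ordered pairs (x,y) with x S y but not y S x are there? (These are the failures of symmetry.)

Enumerating: (w3,w1).

1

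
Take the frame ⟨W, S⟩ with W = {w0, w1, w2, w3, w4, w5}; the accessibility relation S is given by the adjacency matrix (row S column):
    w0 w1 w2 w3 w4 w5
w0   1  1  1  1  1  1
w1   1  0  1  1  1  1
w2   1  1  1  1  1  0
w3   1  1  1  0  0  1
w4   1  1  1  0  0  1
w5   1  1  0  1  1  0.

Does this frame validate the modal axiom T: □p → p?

Axiom T corresponds to the accessibility relation being reflexive.
Reflexive: no — w1 is not related to itself.

No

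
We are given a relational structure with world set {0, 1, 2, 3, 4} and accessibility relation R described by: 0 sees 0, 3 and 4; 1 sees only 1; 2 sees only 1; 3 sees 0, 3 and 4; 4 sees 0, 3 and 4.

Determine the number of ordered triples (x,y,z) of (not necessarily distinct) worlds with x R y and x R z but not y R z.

R is Euclidean; there are no such tuples.

0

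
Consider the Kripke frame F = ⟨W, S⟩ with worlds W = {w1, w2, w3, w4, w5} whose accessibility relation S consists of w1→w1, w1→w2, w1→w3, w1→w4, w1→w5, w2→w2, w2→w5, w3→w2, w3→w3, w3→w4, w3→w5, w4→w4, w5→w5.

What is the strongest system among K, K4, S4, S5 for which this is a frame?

Transitive (axiom 4): yes — every two-step S-path is closed by a direct edge.
Reflexive (axiom T): yes — every world is S-related to itself.
Euclidean (axiom 5): no — w1 S w2 and w1 S w3, but not w2 S w3.
So F validates K, K4, S4; S5 would additionally require S to be Euclidean. The strongest is S4.

S4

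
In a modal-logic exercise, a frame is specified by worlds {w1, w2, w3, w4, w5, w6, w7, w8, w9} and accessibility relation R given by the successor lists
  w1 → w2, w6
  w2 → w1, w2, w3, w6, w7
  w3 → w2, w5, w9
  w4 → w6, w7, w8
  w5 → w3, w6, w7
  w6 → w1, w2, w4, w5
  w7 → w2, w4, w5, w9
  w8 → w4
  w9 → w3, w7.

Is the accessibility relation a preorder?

No

Reflexive: no — w1 is not related to itself.
Transitive: no — w1 R w2 and w2 R w3, but not w1 R w3.
So R is not a preorder.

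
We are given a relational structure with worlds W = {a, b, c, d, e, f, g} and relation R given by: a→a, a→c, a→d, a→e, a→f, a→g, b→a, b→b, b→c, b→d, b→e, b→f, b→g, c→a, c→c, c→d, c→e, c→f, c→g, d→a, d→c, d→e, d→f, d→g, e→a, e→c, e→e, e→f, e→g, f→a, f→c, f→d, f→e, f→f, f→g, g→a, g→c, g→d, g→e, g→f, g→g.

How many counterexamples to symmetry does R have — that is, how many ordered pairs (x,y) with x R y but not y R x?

Enumerating: (b,a), (b,c), (b,d), (b,e), (b,f), (b,g), (d,e).

7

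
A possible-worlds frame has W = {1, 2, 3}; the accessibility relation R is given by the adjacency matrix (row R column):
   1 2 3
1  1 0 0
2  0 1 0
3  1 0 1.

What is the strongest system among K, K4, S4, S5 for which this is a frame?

S4

Transitive (axiom 4): yes — every two-step R-path is closed by a direct edge.
Reflexive (axiom T): yes — every world is R-related to itself.
Euclidean (axiom 5): no — 3 R 1 and 3 R 3, but not 1 R 3.
So F validates K, K4, S4; S5 would additionally require R to be Euclidean. The strongest is S4.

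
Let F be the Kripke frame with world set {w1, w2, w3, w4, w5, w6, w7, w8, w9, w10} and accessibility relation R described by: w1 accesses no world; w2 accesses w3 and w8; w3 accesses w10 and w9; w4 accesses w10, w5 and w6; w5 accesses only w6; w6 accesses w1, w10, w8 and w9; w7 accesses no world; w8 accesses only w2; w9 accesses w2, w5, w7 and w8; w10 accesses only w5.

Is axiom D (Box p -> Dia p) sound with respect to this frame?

No

Axiom D corresponds to the accessibility relation being serial.
Serial: no — w1 has no R-successor.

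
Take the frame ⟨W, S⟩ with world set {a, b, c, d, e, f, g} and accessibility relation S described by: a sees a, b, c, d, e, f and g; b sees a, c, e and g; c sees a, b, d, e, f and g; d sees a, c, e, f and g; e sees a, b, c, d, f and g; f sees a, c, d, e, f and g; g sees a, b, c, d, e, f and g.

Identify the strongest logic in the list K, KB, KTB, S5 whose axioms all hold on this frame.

Symmetric (axiom B): yes — every pair in S has its reverse in S.
Reflexive (axiom T): no — b is not related to itself.
Euclidean (axiom 5): no — a S b and a S d, but not b S d.
So F validates K, KB; KTB would additionally require S to be reflexive. The strongest is KB.

KB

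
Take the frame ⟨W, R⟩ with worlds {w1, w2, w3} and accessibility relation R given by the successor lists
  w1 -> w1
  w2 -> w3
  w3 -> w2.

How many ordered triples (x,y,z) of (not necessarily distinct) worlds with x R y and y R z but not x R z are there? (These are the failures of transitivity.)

2

Enumerating: (w2,w3,w2), (w3,w2,w3).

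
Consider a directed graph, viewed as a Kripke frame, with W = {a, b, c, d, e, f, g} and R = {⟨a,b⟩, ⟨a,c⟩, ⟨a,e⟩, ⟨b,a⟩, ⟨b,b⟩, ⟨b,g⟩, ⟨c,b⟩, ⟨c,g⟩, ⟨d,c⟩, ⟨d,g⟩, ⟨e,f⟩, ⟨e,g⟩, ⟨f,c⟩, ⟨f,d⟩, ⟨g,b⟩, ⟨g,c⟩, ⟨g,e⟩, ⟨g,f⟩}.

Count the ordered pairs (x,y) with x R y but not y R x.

Enumerating: (a,c), (a,e), (c,b), (d,c), (d,g), (e,f), (f,c), (f,d), (g,f).

9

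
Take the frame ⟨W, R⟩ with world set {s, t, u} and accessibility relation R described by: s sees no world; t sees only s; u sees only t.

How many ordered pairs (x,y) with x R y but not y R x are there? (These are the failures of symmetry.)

Enumerating: (t,s), (u,t).

2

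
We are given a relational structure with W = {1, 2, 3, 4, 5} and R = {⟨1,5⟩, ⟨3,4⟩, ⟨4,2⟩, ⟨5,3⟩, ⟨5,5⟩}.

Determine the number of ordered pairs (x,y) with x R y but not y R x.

Enumerating: (1,5), (3,4), (4,2), (5,3).

4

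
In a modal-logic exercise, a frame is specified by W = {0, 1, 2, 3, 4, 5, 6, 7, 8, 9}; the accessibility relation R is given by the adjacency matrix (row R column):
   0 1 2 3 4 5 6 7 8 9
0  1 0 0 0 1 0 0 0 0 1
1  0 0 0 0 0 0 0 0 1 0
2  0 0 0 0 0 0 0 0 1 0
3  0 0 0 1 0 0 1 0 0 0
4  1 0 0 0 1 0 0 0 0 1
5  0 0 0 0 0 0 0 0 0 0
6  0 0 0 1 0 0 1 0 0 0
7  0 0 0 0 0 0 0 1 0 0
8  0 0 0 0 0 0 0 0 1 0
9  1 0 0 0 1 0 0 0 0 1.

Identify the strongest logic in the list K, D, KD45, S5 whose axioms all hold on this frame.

K

Serial (axiom D): no — 5 has no R-successor.
Euclidean (axiom 5): yes — any two successors of a common world are R-related.
Transitive (axiom 4): yes — every two-step R-path is closed by a direct edge.
Reflexive (axiom T): no — 1 is not related to itself.
So F validates K; D would additionally require R to be serial. The strongest is K.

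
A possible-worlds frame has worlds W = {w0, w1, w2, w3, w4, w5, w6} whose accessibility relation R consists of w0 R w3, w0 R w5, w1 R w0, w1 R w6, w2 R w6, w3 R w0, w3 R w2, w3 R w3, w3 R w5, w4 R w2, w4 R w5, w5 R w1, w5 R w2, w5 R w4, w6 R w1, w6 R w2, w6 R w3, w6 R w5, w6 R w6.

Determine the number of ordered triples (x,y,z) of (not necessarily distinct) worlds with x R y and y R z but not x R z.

Enumerating: (w0,w3,w0), (w0,w3,w2), (w0,w5,w1), (w0,w5,w2), (w0,w5,w4), (w1,w0,w3), (w1,w0,w5), (w1,w6,w1), (w1,w6,w2), (w1,w6,w3), (w1,w6,w5), (w2,w6,w1), … and 16 more.
Total: 28.

28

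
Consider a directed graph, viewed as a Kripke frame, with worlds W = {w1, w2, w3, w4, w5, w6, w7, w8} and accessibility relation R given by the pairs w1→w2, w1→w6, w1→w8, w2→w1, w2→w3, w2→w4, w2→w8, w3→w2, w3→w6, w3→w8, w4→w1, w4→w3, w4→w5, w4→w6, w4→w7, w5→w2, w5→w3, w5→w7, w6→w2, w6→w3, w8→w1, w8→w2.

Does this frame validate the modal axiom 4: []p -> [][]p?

By correspondence theory, 4 is valid on a frame iff R is transitive.
Transitive: no — w1 R w2 and w2 R w3, but not w1 R w3.

No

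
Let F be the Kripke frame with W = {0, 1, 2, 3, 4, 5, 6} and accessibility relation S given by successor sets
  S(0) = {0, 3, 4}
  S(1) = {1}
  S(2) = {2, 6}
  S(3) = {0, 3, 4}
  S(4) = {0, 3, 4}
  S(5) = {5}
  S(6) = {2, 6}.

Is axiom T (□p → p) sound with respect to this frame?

Yes

By correspondence theory, T is valid on a frame iff S is reflexive.
Reflexive: yes — every world is S-related to itself.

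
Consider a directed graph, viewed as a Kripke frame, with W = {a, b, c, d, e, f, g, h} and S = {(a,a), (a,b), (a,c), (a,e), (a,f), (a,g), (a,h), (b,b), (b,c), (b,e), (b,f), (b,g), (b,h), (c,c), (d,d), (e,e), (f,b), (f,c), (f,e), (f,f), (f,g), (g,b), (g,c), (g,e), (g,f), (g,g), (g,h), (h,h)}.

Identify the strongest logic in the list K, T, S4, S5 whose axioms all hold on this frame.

T

Reflexive (axiom T): yes — every world is S-related to itself.
Transitive (axiom 4): no — f S b and b S h, but not f S h.
Euclidean (axiom 5): no — a S c and a S b, but not c S b.
So F validates K, T; S4 would additionally require S to be transitive. The strongest is T.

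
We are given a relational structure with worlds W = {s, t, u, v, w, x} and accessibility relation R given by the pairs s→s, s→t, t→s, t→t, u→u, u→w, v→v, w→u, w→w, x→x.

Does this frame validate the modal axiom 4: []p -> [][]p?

Yes

The schema 4 characterises exactly the transitive frames.
Transitive: yes — every two-step R-path is closed by a direct edge.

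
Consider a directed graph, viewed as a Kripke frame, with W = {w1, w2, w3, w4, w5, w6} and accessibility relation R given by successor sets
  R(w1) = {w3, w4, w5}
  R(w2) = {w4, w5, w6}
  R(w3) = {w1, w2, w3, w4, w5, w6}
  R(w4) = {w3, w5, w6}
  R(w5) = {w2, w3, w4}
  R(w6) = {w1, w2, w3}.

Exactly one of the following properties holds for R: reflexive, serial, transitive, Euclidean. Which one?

Reflexive: no — w1 is not related to itself.
Serial: yes — every world has a successor (e.g. w1 R w3).
Transitive: no — w1 R w3 and w3 R w2, but not w1 R w2.
Euclidean: no — w2 R w5 and w2 R w6, but not w5 R w6.
Only serial holds.

serial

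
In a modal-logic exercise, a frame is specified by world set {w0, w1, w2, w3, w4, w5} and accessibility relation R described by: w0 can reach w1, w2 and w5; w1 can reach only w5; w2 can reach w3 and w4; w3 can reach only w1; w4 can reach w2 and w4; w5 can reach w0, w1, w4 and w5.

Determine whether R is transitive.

No

Transitive: no — w0 R w2 and w2 R w3, but not w0 R w3.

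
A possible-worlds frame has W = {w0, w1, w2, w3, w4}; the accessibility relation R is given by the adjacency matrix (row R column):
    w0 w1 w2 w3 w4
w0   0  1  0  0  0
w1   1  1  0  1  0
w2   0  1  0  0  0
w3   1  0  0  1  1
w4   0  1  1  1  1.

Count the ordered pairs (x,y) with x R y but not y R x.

5

Enumerating: (w1,w3), (w2,w1), (w3,w0), (w4,w1), (w4,w2).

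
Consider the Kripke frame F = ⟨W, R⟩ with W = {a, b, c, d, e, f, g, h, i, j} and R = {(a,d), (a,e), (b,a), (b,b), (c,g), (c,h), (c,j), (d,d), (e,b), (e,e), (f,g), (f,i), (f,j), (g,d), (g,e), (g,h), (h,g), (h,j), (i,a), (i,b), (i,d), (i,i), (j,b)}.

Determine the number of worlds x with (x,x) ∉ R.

6

Enumerating: a, c, f, g, h, j.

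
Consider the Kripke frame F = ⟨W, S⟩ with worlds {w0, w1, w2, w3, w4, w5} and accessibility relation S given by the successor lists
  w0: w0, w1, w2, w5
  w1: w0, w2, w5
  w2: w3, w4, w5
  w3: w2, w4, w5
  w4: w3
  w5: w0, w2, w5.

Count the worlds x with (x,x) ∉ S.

4

Enumerating: w1, w2, w3, w4.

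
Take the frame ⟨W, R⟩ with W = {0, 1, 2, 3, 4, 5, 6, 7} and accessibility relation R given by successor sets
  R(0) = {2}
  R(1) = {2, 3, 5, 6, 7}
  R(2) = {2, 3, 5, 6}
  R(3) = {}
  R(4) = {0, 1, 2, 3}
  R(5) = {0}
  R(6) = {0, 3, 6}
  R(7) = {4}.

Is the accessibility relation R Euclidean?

Euclidean: no — 1 R 2 and 1 R 7, but not 2 R 7.

No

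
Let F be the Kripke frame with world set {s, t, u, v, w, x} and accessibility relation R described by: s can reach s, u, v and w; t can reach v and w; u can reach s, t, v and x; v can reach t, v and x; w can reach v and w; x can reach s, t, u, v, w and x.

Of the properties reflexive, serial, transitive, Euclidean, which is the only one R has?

Reflexive: no — t is not related to itself.
Serial: yes — every world has a successor (e.g. s R s).
Transitive: no — s R u and u R t, but not s R t.
Euclidean: no — s R u and s R w, but not u R w.
Only serial holds.

serial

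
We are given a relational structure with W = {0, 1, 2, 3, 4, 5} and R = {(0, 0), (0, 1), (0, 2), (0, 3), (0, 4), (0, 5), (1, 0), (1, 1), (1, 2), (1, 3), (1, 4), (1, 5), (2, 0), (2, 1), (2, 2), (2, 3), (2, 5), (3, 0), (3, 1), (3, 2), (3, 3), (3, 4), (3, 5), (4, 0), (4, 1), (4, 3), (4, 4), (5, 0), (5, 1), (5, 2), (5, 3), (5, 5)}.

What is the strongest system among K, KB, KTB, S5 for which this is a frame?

Symmetric (axiom B): yes — every pair in R has its reverse in R.
Reflexive (axiom T): yes — every world is R-related to itself.
Euclidean (axiom 5): no — 0 R 2 and 0 R 4, but not 2 R 4.
So F validates K, KB, KTB; S5 would additionally require R to be Euclidean. The strongest is KTB.

KTB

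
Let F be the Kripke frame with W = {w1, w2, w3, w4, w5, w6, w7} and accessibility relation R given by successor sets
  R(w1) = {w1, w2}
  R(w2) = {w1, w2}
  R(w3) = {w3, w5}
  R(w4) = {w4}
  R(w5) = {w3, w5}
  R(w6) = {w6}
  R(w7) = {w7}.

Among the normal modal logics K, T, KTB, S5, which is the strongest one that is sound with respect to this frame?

S5

Reflexive (axiom T): yes — every world is R-related to itself.
Symmetric (axiom B): yes — every pair in R has its reverse in R.
Euclidean (axiom 5): yes — any two successors of a common world are R-related.
So F validates K, T, KTB, S5. The strongest is S5.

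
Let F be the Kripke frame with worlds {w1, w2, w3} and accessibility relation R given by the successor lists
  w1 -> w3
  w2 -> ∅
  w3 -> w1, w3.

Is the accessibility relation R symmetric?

Symmetric: yes — every pair in R has its reverse in R.

Yes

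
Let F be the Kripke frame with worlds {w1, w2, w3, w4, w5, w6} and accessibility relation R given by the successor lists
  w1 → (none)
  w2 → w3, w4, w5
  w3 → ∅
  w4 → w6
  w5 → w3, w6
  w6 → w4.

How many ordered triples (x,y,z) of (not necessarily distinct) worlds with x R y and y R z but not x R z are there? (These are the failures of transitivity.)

5

Enumerating: (w2,w4,w6), (w2,w5,w6), (w4,w6,w4), (w5,w6,w4), (w6,w4,w6).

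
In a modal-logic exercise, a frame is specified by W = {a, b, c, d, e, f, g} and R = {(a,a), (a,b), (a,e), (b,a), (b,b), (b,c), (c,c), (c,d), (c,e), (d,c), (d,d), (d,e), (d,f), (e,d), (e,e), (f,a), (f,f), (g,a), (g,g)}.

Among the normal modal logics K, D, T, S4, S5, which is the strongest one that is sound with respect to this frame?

T

Serial (axiom D): yes — every world has a successor (e.g. a R a).
Reflexive (axiom T): yes — every world is R-related to itself.
Transitive (axiom 4): no — a R b and b R c, but not a R c.
Euclidean (axiom 5): no — a R b and a R e, but not b R e.
So F validates K, D, T; S4 would additionally require R to be transitive. The strongest is T.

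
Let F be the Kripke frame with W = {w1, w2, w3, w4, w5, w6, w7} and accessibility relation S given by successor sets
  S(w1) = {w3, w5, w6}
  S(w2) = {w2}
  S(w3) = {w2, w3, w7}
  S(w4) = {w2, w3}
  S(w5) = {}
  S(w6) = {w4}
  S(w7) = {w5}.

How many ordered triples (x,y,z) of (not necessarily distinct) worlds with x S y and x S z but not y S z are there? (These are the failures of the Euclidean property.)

16

Enumerating: (w1,w3,w5), (w1,w3,w6), (w1,w5,w3), (w1,w5,w5), (w1,w5,w6), (w1,w6,w3), (w1,w6,w5), (w1,w6,w6), (w3,w2,w3), (w3,w2,w7), (w3,w7,w2), (w3,w7,w3), (w3,w7,w7), (w4,w2,w3), (w6,w4,w4), (w7,w5,w5).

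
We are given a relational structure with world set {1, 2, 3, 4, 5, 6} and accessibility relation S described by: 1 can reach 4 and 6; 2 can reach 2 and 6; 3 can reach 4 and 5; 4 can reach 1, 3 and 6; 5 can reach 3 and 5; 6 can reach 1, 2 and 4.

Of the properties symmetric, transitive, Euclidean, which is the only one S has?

Symmetric: yes — every pair in S has its reverse in S.
Transitive: no — 1 S 4 and 4 S 3, but not 1 S 3.
Euclidean: no — 3 S 4 and 3 S 5, but not 4 S 5.
Only symmetric holds.

symmetric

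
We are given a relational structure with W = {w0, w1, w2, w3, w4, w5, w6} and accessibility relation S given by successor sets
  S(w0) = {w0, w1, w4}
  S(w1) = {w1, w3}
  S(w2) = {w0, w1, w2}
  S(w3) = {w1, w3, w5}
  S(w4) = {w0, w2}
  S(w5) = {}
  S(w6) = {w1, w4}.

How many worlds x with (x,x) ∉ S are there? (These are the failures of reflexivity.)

3

Enumerating: w4, w5, w6.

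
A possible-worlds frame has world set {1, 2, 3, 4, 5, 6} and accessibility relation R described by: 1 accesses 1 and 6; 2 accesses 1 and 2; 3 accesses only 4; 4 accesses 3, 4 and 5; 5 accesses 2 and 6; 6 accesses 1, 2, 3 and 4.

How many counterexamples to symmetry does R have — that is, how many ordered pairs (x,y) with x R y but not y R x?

7

Enumerating: (2,1), (4,5), (5,2), (5,6), (6,2), (6,3), (6,4).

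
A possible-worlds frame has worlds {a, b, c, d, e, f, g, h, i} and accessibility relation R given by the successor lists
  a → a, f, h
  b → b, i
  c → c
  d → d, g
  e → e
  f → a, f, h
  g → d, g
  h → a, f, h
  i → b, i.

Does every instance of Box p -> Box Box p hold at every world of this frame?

Yes

Axiom 4 corresponds to the accessibility relation being transitive.
Transitive: yes — every two-step R-path is closed by a direct edge.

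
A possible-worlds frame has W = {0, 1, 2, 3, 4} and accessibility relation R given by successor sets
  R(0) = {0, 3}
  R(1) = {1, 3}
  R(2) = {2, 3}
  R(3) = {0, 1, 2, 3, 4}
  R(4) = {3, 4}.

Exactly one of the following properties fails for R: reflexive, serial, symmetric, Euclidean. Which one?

Reflexive: yes — every world is R-related to itself.
Serial: yes — every world has a successor (e.g. 0 R 0).
Symmetric: yes — every pair in R has its reverse in R.
Euclidean: no — 3 R 0 and 3 R 1, but not 0 R 1.
Only Euclidean fails.

Euclidean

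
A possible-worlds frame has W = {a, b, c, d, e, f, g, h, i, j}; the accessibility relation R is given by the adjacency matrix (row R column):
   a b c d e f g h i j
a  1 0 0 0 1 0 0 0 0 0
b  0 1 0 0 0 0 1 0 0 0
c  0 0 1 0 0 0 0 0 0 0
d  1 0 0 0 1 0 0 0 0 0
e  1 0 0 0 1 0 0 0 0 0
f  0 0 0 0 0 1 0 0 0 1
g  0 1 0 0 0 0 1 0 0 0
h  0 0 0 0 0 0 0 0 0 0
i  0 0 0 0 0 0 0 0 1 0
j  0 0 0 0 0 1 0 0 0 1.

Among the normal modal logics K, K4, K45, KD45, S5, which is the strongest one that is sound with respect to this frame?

K45

Transitive (axiom 4): yes — every two-step R-path is closed by a direct edge.
Euclidean (axiom 5): yes — any two successors of a common world are R-related.
Serial (axiom D): no — h has no R-successor.
Reflexive (axiom T): no — d is not related to itself.
So F validates K, K4, K45; KD45 would additionally require R to be serial. The strongest is K45.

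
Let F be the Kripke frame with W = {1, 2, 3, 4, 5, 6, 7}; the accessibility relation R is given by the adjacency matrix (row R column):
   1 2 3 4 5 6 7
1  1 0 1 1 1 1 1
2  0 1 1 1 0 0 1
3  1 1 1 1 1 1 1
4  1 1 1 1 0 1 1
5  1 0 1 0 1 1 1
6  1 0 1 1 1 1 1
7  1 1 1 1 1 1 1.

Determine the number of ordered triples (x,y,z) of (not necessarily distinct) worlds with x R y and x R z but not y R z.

Enumerating: (1,4,5), (1,5,4), (3,1,2), (3,2,1), (3,2,5), (3,2,6), (3,4,5), (3,5,2), (3,5,4), (3,6,2), (4,1,2), (4,2,1), … and 12 more.
Total: 24.

24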